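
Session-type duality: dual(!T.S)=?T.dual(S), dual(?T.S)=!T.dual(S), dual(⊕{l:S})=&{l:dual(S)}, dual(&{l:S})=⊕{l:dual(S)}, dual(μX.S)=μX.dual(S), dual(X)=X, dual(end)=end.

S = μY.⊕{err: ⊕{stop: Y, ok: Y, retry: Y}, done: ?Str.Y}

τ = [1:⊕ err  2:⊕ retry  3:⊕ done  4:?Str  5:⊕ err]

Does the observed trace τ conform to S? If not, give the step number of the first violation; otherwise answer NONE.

step 1: ⊕ err  match  state: ⊕{stop: μY.…, ok: μY.…, retry: μY.…}
step 2: ⊕ retry  match  state: μY.…
step 3: ⊕ done  match  state: ?Str.μY.…
step 4: ?Str  match  state: μY.…
step 5: ⊕ err  match  state: ⊕{stop: μY.…, ok: μY.…, retry: μY.…}
trace exhausted — no violation

NONE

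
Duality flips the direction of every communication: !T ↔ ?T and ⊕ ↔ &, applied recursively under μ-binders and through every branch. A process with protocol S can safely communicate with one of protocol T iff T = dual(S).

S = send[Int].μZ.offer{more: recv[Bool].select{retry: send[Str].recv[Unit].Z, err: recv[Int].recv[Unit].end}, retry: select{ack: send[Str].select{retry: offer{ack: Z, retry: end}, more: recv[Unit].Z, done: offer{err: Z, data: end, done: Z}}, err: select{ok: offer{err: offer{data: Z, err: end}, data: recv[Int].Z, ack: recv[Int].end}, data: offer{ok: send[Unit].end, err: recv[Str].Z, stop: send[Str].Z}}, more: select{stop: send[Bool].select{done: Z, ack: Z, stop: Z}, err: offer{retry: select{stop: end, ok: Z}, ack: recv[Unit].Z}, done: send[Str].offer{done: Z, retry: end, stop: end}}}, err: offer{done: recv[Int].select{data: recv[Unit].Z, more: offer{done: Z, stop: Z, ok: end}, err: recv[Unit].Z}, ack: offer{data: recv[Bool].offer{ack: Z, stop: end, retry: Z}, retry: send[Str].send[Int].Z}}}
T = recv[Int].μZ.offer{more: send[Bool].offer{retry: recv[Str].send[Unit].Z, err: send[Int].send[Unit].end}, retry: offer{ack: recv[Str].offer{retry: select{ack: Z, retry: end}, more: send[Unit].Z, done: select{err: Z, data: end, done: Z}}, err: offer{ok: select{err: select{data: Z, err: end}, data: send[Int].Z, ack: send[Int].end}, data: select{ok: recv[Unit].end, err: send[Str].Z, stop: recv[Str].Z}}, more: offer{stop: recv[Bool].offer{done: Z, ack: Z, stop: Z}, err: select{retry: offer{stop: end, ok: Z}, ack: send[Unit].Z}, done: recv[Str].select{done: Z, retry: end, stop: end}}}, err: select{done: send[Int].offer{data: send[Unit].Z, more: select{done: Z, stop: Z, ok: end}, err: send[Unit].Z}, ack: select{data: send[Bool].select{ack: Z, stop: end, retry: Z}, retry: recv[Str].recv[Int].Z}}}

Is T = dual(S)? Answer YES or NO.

NO

send[Int] | recv[Int]  match
  μZ | μZ  match (μ self-dual)
    offer{more,retry,err} | offer{more,retry,err}  ✗ choice polarity not flipped — not dual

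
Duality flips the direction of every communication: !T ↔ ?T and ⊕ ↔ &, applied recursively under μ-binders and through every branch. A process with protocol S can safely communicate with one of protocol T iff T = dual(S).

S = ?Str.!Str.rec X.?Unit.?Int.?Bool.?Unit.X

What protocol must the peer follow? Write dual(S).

!Str.?Str.rec X.!Unit.!Int.!Bool.!Unit.X

?Str → !Str
  !Str → ?Str
    rec X → rec X  (binder kept)
      ?Unit → !Unit
        ?Int → !Int
          ?Bool → !Bool
            ?Unit → !Unit
              X ↦ X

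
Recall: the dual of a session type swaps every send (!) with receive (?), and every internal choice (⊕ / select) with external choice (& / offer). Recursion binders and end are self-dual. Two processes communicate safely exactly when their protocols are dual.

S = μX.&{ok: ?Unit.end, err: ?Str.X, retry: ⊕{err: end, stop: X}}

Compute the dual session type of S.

μX.⊕{ok: !Unit.end, err: !Str.X, retry: &{err: end, stop: X}}

μX → μX  (μ self-dual)
  &{ok,err,retry} → ⊕{ok,err,retry}  (&→⊕)
    case ok:
      ?Unit → !Unit
        end self-dual
    case err:
      ?Str → !Str
        X self-dual
    case retry:
      ⊕{err,stop} → &{err,stop}  (select→offer)
        case err:
          end self-dual
        case stop:
          X self-dual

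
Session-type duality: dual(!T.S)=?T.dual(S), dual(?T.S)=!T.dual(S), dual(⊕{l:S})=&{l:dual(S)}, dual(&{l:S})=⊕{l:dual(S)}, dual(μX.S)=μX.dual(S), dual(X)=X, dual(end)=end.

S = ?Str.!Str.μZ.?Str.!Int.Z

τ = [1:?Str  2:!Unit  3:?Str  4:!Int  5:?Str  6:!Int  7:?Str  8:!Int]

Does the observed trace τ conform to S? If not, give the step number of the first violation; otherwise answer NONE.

2

[1] ?Str  match  state: !Str.μZ.…
[2] got !Unit, protocol expects !Str  ✗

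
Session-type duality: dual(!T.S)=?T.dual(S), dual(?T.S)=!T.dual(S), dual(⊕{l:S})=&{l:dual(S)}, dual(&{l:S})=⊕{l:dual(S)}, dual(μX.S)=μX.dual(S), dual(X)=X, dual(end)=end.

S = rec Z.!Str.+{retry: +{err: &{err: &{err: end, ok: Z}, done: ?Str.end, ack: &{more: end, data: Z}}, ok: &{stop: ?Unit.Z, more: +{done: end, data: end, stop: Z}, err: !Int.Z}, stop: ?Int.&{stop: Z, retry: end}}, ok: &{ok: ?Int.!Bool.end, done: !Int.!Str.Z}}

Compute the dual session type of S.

rec Z → rec Z  (binder kept)
  !Str → ?Str
    +{retry,ok} → &{retry,ok}  (internal→external)
      [retry]
        +{err,ok,stop} → &{err,ok,stop}  (internal→external)
          [err]
            &{err,done,ack} → +{err,done,ack}  (offer→select)
              [err]
                &{err,ok} → +{err,ok}  (offer→select)
                  [err]
                    end self-dual
                  [ok]
                    Z self-dual
              [done]
                ?Str → !Str
                  end self-dual
              [ack]
                &{more,data} → +{more,data}  (offer→select)
                  [more]
                    end self-dual
                  [data]
                    Z self-dual
          [ok]
            &{stop,more,err} → +{stop,more,err}  (offer→select)
              [stop]
                ?Unit → !Unit
                  Z self-dual
              [more]
                +{done,data,stop} → &{done,data,stop}  (internal→external)
                  [done]
                    end self-dual
                  [data]
                    end self-dual
                  [stop]
                    Z self-dual
              [err]
                !Int → ?Int
                  Z self-dual
          [stop]
            ?Int → !Int
              &{stop,retry} → +{stop,retry}  (offer→select)
                [stop]
                  Z self-dual
                [retry]
                  end self-dual
      [ok]
        &{ok,done} → +{ok,done}  (offer→select)
          [ok]
            ?Int → !Int
              !Bool → ?Bool
                end self-dual
          [done]
            !Int → ?Int
              !Str → ?Str
                Z self-dual

rec Z.?Str.&{retry: &{err: +{err: +{err: end, ok: Z}, done: !Str.end, ack: +{more: end, data: Z}}, ok: +{stop: !Unit.Z, more: &{done: end, data: end, stop: Z}, err: ?Int.Z}, stop: !Int.+{stop: Z, retry: end}}, ok: +{ok: !Int.?Bool.end, done: ?Int.?Str.Z}}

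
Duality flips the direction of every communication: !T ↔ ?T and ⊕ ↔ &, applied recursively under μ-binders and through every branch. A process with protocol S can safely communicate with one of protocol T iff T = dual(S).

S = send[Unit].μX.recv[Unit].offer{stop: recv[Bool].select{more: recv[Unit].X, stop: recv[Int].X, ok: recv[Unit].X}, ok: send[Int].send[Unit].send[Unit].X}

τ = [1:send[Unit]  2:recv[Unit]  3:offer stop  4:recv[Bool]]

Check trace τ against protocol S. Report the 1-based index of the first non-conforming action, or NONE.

NONE

@1 send[Unit]  ✓  state: μX.…
@2 recv[Unit]  ✓  state: offer{stop: recv[Bool].select{more: recv[Unit].μX.…, stop: recv[Int].μX.…, ok: recv[Unit].μX.…}, ok: send[Int].send[Unit].send[Unit].μX.…}
@3 offer stop  ✓  state: recv[Bool].select{more: recv[Unit].μX.…, stop: recv[Int].μX.…, ok: recv[Unit].μX.…}
@4 recv[Bool]  ✓  state: select{more: recv[Unit].μX.…, stop: recv[Int].μX.…, ok: recv[Unit].μX.…}
τ conforms to S (length 4)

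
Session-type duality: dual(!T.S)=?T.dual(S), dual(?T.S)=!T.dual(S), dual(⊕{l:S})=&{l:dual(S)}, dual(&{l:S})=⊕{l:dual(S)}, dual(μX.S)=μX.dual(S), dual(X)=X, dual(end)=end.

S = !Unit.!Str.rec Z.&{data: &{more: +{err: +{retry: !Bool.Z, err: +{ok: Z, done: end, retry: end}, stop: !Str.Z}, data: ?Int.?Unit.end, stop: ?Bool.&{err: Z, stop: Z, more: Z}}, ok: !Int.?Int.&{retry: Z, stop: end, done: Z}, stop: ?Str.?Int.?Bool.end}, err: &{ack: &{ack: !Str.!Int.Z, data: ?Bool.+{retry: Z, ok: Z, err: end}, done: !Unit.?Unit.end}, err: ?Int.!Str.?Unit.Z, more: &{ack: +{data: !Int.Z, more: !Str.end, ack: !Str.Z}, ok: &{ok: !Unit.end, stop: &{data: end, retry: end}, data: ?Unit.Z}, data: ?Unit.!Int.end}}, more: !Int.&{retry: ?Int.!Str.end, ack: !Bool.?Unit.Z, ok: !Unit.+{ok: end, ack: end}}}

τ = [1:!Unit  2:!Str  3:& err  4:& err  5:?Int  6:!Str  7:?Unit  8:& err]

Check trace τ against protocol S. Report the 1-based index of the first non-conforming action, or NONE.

[1] !Unit  ✓  now at !Str.rec Z.…
[2] !Str  ✓  now at rec Z.…
[3] & err  ✓  now at &{ack: &{ack: !Str.!Int.rec Z.…, data: ?Bool.+{retry: rec Z.…, ok: rec Z.…, err: end}, done: !Unit.?Unit.end}, err: ?Int.!Str.?Unit.rec Z.…, more: &{ack: +{data: !Int.rec Z.…, more: !Str.end, ack: !Str.rec Z.…}, ok: &{ok: !Unit.end, stop: &{data: end, retry: end}, data: ?Unit.rec Z.…}, data: ?Unit.!Int.end}}
[4] & err  ✓  now at ?Int.!Str.?Unit.rec Z.…
[5] ?Int  ✓  now at !Str.?Unit.rec Z.…
[6] !Str  ✓  now at ?Unit.rec Z.…
[7] ?Unit  ✓  now at rec Z.…
[8] & err  ✓  now at &{ack: &{ack: !Str.!Int.rec Z.…, data: ?Bool.+{retry: rec Z.…, ok: rec Z.…, err: end}, done: !Unit.?Unit.end}, err: ?Int.!Str.?Unit.rec Z.…, more: &{ack: +{data: !Int.rec Z.…, more: !Str.end, ack: !Str.rec Z.…}, ok: &{ok: !Unit.end, stop: &{data: end, retry: end}, data: ?Unit.rec Z.…}, data: ?Unit.!Int.end}}
trace exhausted — no violation

NONE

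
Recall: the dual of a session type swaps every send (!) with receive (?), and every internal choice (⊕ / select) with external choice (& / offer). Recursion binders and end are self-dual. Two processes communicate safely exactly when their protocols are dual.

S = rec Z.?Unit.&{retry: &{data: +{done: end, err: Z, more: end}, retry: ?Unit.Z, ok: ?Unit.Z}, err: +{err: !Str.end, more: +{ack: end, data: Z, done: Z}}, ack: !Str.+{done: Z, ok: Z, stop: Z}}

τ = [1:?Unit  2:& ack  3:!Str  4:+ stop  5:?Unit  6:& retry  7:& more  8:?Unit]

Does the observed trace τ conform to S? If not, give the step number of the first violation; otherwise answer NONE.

step 1: ?Unit  ✓  state: &{retry: &{data: +{done: end, err: rec Z.…, more: end}, retry: ?Unit.rec Z.…, ok: ?Unit.rec Z.…}, err: +{err: !Str.end, more: +{ack: end, data: rec Z.…, done: rec Z.…}}, ack: !Str.+{done: rec Z.…, ok: rec Z.…, stop: rec Z.…}}
step 2: & ack  ✓  state: !Str.+{done: rec Z.…, ok: rec Z.…, stop: rec Z.…}
step 3: !Str  ✓  state: +{done: rec Z.…, ok: rec Z.…, stop: rec Z.…}
step 4: + stop  ✓  state: rec Z.…
step 5: ?Unit  ✓  state: &{retry: &{data: +{done: end, err: rec Z.…, more: end}, retry: ?Unit.rec Z.…, ok: ?Unit.rec Z.…}, err: +{err: !Str.end, more: +{ack: end, data: rec Z.…, done: rec Z.…}}, ack: !Str.+{done: rec Z.…, ok: rec Z.…, stop: rec Z.…}}
step 6: & retry  ✓  state: &{data: +{done: end, err: rec Z.…, more: end}, retry: ?Unit.rec Z.…, ok: ?Unit.rec Z.…}
step 7: got & more, protocol expects & data or & retry or & ok  ✗

7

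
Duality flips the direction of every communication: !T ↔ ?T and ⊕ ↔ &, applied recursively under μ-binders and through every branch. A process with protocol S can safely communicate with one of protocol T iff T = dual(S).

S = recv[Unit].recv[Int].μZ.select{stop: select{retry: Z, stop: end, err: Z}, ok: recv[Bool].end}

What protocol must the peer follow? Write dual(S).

recv[Unit] ↦ send[Unit]
  recv[Int] ↦ send[Int]
    μZ ↦ μZ  (rec unchanged)
      select{stop,ok} ↦ offer{stop,ok}  (⊕→&)
        • stop:
          select{retry,stop,err} ↦ offer{retry,stop,err}  (⊕→&)
            • retry:
              dual(Z) = Z
            • stop:
              dual(end) = end
            • err:
              dual(Z) = Z
        • ok:
          recv[Bool] ↦ send[Bool]
            dual(end) = end

send[Unit].send[Int].μZ.offer{stop: offer{retry: Z, stop: end, err: Z}, ok: send[Bool].end}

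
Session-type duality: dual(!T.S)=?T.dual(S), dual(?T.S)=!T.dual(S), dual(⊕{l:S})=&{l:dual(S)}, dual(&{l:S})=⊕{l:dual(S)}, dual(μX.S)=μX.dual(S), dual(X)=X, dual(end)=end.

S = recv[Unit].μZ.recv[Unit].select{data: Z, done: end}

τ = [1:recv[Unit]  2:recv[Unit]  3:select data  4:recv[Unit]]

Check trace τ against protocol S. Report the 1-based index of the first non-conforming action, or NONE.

NONE

step 1: recv[Unit]  ✓  residual = μZ.…
step 2: recv[Unit]  ✓  residual = select{data: μZ.…, done: end}
step 3: select data  ✓  residual = μZ.…
step 4: recv[Unit]  ✓  residual = select{data: μZ.…, done: end}
τ conforms to S (length 4)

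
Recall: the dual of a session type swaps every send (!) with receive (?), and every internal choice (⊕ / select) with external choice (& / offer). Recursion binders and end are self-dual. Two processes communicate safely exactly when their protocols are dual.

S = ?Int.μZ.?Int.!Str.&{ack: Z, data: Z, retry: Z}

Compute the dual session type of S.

!Int.μZ.!Int.?Str.⊕{ack: Z, data: Z, retry: Z}

?Int = !Int
  μZ = μZ  (rec unchanged)
    ?Int = !Int
      !Str = ?Str
        &{ack,data,retry} = ⊕{ack,data,retry}  (offer→select)
          [ack]
            Z ↦ Z
          [data]
            Z ↦ Z
          [retry]
            Z ↦ Z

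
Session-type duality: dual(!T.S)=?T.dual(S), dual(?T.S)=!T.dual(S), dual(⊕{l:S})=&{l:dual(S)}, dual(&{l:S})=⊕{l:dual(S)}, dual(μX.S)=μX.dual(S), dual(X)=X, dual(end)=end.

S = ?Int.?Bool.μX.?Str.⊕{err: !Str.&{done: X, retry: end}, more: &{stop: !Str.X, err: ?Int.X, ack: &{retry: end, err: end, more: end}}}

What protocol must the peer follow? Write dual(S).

!Int.!Bool.μX.!Str.&{err: ?Str.⊕{done: X, retry: end}, more: ⊕{stop: ?Str.X, err: !Int.X, ack: ⊕{retry: end, err: end, more: end}}}

?Int → !Int
  ?Bool → !Bool
    μX → μX  (μ self-dual)
      ?Str → !Str
        ⊕{err,more} → &{err,more}  (internal→external)
          case err:
            !Str → ?Str
              &{done,retry} → ⊕{done,retry}  (offer→select)
                case done:
                  X ↦ X
                case retry:
                  end ↦ end
          case more:
            &{stop,err,ack} → ⊕{stop,err,ack}  (offer→select)
              case stop:
                !Str → ?Str
                  X ↦ X
              case err:
                ?Int → !Int
                  X ↦ X
              case ack:
                &{retry,err,more} → ⊕{retry,err,more}  (offer→select)
                  case retry:
                    end ↦ end
                  case err:
                    end ↦ end
                  case more:
                    end ↦ end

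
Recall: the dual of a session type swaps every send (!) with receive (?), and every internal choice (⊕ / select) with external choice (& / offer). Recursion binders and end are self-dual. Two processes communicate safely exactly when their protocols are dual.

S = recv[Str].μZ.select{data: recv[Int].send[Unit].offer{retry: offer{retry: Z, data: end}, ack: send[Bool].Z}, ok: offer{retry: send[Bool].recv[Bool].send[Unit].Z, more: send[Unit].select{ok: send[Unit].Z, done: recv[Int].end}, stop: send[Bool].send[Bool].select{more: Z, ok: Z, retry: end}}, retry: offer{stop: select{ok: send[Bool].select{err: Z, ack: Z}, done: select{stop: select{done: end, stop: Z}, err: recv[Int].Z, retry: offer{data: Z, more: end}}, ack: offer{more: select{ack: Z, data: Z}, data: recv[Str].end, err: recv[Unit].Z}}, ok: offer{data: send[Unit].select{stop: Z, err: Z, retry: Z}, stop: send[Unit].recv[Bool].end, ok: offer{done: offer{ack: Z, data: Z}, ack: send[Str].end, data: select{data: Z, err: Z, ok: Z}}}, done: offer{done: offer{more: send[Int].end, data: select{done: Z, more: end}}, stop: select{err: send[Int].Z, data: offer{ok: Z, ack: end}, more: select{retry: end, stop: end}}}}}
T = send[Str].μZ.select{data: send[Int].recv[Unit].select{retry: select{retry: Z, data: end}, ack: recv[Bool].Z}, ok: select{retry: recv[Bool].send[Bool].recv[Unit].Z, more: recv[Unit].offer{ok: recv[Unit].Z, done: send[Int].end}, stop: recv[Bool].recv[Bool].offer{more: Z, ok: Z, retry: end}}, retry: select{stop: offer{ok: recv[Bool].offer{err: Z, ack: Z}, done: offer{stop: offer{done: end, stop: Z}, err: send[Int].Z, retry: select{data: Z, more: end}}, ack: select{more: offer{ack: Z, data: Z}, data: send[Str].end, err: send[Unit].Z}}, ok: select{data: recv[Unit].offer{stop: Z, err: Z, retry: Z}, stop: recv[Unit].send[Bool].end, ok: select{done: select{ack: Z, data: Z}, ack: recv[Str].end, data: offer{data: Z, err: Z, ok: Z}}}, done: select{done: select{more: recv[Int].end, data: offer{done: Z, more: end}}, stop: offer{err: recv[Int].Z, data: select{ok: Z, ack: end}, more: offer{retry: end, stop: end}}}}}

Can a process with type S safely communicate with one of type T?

recv[Str] ‖ send[Str]  ok
  μZ ‖ μZ  ok (binder kept)
    select{data,ok,retry} ‖ select{data,ok,retry}  ✗ choice polarity not flipped — not dual

NO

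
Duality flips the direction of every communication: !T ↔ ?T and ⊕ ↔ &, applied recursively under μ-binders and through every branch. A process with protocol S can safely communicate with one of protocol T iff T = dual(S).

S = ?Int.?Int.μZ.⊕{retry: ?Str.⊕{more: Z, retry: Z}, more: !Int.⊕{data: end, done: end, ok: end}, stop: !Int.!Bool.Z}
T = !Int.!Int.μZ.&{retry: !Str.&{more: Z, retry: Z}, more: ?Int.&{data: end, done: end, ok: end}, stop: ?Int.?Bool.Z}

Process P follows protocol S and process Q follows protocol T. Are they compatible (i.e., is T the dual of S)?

YES

?Int vs !Int  match
  ?Int vs !Int  match
    μZ vs μZ  match (rec unchanged)
      ⊕{retry,more,stop} vs &{retry,more,stop}  match labels match
        • retry:
          ?Str vs !Str  match
            ⊕{more,retry} vs &{more,retry}  match labels match
              • more:
                Z vs Z  match
              • retry:
                Z vs Z  match
        • more:
          !Int vs ?Int  match
            ⊕{data,done,ok} vs &{data,done,ok}  match labels match
              • data:
                end vs end  match
              • done:
                end vs end  match
              • ok:
                end vs end  match
        • stop:
          !Int vs ?Int  match
            !Bool vs ?Bool  match
              Z vs Z  match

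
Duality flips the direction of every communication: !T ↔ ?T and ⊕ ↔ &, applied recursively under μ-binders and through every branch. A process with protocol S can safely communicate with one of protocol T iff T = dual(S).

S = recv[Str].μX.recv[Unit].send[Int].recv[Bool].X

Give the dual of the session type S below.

send[Str].μX.send[Unit].recv[Int].send[Bool].X

recv[Str] → send[Str]
  μX → μX  (rec unchanged)
    recv[Unit] → send[Unit]
      send[Int] → recv[Int]
        recv[Bool] → send[Bool]
          dual(X) = X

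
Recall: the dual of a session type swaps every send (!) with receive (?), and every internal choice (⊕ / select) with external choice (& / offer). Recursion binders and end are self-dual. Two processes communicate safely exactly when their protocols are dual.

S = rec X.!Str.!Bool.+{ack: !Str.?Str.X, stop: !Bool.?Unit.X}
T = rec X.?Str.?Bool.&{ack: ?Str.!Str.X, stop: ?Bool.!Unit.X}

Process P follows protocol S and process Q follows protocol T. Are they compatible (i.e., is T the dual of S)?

rec X | rec X  ok (rec unchanged)
  !Str | ?Str  ok
    !Bool | ?Bool  ok
      +{ack,stop} | &{ack,stop}  ok labels match
        case ack:
          !Str | ?Str  ok
            ?Str | !Str  ok
              X | X  ok
        case stop:
          !Bool | ?Bool  ok
            ?Unit | !Unit  ok
              X | X  ok

YES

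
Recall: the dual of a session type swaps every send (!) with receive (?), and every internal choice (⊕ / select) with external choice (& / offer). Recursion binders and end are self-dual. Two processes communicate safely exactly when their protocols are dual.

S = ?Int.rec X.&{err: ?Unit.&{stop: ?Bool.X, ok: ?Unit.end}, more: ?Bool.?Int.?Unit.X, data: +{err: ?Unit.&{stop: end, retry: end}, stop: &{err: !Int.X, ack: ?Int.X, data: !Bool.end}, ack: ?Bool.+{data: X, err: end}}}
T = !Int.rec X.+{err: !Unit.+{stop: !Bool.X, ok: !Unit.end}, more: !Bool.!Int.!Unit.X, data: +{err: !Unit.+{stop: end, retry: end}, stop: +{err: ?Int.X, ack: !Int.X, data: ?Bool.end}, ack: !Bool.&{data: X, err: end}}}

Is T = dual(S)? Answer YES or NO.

?Int vs !Int  ✓
  rec X vs rec X  ✓ (rec unchanged)
    &{err,more,data} vs +{err,more,data}  ✓ same labels
      [err]
        ?Unit vs !Unit  ✓
          &{stop,ok} vs +{stop,ok}  ✓ same labels
            [stop]
              ?Bool vs !Bool  ✓
                X vs X  ✓
            [ok]
              ?Unit vs !Unit  ✓
                end vs end  ✓
      [more]
        ?Bool vs !Bool  ✓
          ?Int vs !Int  ✓
            ?Unit vs !Unit  ✓
              X vs X  ✓
      [data]
        +{err,stop,ack} vs +{err,stop,ack}  ✗ choice polarity not flipped — not dual

NO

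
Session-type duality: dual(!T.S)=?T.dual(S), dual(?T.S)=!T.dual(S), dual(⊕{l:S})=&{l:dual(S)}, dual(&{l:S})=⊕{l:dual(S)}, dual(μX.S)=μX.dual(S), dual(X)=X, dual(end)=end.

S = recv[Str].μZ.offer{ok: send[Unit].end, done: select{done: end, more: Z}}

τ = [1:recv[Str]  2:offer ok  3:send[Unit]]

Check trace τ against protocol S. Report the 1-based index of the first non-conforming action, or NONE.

NONE

[1] recv[Str]  ✓  residual = μZ.…
[2] offer ok  ✓  residual = send[Unit].end
[3] send[Unit]  ✓  residual = end
all 3 steps conform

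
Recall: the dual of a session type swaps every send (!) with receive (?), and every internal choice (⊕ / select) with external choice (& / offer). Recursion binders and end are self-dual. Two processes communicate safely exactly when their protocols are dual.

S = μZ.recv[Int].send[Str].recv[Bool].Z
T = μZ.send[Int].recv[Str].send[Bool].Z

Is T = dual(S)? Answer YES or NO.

YES

μZ ‖ μZ  ✓ (μ self-dual)
  recv[Int] ‖ send[Int]  ✓
    send[Str] ‖ recv[Str]  ✓
      recv[Bool] ‖ send[Bool]  ✓
        Z ‖ Z  ✓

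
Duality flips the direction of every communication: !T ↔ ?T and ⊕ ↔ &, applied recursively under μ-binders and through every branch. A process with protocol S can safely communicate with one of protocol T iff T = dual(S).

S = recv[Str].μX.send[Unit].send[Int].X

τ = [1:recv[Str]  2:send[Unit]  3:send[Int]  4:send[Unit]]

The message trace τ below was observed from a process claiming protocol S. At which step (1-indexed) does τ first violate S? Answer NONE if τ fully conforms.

NONE

@1 recv[Str]  match  now at μX.…
@2 send[Unit]  match  now at send[Int].μX.…
@3 send[Int]  match  now at μX.…
@4 send[Unit]  match  now at send[Int].μX.…
trace exhausted — no violation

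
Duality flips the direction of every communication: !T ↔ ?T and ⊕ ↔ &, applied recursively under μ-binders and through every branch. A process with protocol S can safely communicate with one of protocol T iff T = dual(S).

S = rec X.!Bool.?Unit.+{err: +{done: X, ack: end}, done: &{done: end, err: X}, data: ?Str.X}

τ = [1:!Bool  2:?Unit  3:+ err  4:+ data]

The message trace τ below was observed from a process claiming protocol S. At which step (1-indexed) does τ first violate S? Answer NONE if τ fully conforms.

[1] !Bool  ✓  state: ?Unit.+{err: +{done: rec X.…, ack: end}, done: &{done: end, err: rec X.…}, data: ?Str.rec X.…}
[2] ?Unit  ✓  state: +{err: +{done: rec X.…, ack: end}, done: &{done: end, err: rec X.…}, data: ?Str.rec X.…}
[3] + err  ✓  state: +{done: rec X.…, ack: end}
[4] got + data, protocol expects + done or + ack  ✗

4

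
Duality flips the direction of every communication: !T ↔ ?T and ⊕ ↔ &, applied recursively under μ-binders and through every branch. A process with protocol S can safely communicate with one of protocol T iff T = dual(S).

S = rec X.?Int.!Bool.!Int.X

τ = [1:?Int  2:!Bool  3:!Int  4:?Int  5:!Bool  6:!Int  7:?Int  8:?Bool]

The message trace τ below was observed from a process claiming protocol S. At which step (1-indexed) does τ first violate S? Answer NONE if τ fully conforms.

@1 ?Int  ok  state: !Bool.!Int.rec X.…
@2 !Bool  ok  state: !Int.rec X.…
@3 !Int  ok  state: rec X.…
@4 ?Int  ok  state: !Bool.!Int.rec X.…
@5 !Bool  ok  state: !Int.rec X.…
@6 !Int  ok  state: rec X.…
@7 ?Int  ok  state: !Bool.!Int.rec X.…
@8 got ?Bool, protocol expects !Bool  ✗

8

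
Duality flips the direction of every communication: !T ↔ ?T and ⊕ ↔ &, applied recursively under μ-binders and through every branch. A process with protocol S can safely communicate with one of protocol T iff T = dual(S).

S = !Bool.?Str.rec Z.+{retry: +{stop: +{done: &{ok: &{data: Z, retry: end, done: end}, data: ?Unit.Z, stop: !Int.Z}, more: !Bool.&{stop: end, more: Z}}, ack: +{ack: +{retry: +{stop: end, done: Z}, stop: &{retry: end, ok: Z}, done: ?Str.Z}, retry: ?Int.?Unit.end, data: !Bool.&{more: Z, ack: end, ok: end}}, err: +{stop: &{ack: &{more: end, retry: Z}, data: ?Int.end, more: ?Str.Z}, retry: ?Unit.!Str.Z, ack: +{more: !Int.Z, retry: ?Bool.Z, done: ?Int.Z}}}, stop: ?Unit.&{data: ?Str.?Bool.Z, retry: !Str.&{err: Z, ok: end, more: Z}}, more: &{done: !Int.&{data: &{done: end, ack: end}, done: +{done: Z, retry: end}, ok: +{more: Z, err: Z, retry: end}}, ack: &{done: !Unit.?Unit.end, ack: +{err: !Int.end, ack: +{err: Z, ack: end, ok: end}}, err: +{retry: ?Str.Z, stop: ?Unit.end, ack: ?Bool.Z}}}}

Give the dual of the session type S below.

!Bool = ?Bool
  ?Str = !Str
    rec Z = rec Z  (μ self-dual)
      +{retry,stop,more} = &{retry,stop,more}  (⊕→&)
        [retry]
          +{stop,ack,err} = &{stop,ack,err}  (⊕→&)
            [stop]
              +{done,more} = &{done,more}  (⊕→&)
                [done]
                  &{ok,data,stop} = +{ok,data,stop}  (offer→select)
                    [ok]
                      &{data,retry,done} = +{data,retry,done}  (offer→select)
                        [data]
                          Z ↦ Z
                        [retry]
                          end ↦ end
                        [done]
                          end ↦ end
                    [data]
                      ?Unit = !Unit
                        Z ↦ Z
                    [stop]
                      !Int = ?Int
                        Z ↦ Z
                [more]
                  !Bool = ?Bool
                    &{stop,more} = +{stop,more}  (offer→select)
                      [stop]
                        end ↦ end
                      [more]
                        Z ↦ Z
            [ack]
              +{ack,retry,data} = &{ack,retry,data}  (⊕→&)
                [ack]
                  +{retry,stop,done} = &{retry,stop,done}  (⊕→&)
                    [retry]
                      +{stop,done} = &{stop,done}  (⊕→&)
                        [stop]
                          end ↦ end
                        [done]
                          Z ↦ Z
                    [stop]
                      &{retry,ok} = +{retry,ok}  (offer→select)
                        [retry]
                          end ↦ end
                        [ok]
                          Z ↦ Z
                    [done]
                      ?Str = !Str
                        Z ↦ Z
                [retry]
                  ?Int = !Int
                    ?Unit = !Unit
                      end ↦ end
                [data]
                  !Bool = ?Bool
                    &{more,ack,ok} = +{more,ack,ok}  (offer→select)
                      [more]
                        Z ↦ Z
                      [ack]
                        end ↦ end
                      [ok]
                        end ↦ end
            [err]
              +{stop,retry,ack} = &{stop,retry,ack}  (⊕→&)
                [stop]
                  &{ack,data,more} = +{ack,data,more}  (offer→select)
                    [ack]
                      &{more,retry} = +{more,retry}  (offer→select)
                        [more]
                          end ↦ end
                        [retry]
                          Z ↦ Z
                    [data]
                      ?Int = !Int
                        end ↦ end
                    [more]
                      ?Str = !Str
                        Z ↦ Z
                [retry]
                  ?Unit = !Unit
                    !Str = ?Str
                      Z ↦ Z
                [ack]
                  +{more,retry,done} = &{more,retry,done}  (⊕→&)
                    [more]
                      !Int = ?Int
                        Z ↦ Z
                    [retry]
                      ?Bool = !Bool
                        Z ↦ Z
                    [done]
                      ?Int = !Int
                        Z ↦ Z
        [stop]
          ?Unit = !Unit
            &{data,retry} = +{data,retry}  (offer→select)
              [data]
                ?Str = !Str
                  ?Bool = !Bool
                    Z ↦ Z
              [retry]
                !Str = ?Str
                  &{err,ok,more} = +{err,ok,more}  (offer→select)
                    [err]
                      Z ↦ Z
                    [ok]
                      end ↦ end
                    [more]
                      Z ↦ Z
        [more]
          &{done,ack} = +{done,ack}  (offer→select)
            [done]
              !Int = ?Int
                &{data,done,ok} = +{data,done,ok}  (offer→select)
                  [data]
                    &{done,ack} = +{done,ack}  (offer→select)
                      [done]
                        end ↦ end
                      [ack]
                        end ↦ end
                  [done]
                    +{done,retry} = &{done,retry}  (⊕→&)
                      [done]
                        Z ↦ Z
                      [retry]
                        end ↦ end
                  [ok]
                    +{more,err,retry} = &{more,err,retry}  (⊕→&)
                      [more]
                        Z ↦ Z
                      [err]
                        Z ↦ Z
                      [retry]
                        end ↦ end
            [ack]
              &{done,ack,err} = +{done,ack,err}  (offer→select)
                [done]
                  !Unit = ?Unit
                    ?Unit = !Unit
                      end ↦ end
                [ack]
                  +{err,ack} = &{err,ack}  (⊕→&)
                    [err]
                      !Int = ?Int
                        end ↦ end
                    [ack]
                      +{err,ack,ok} = &{err,ack,ok}  (⊕→&)
                        [err]
                          Z ↦ Z
                        [ack]
                          end ↦ end
                        [ok]
                          end ↦ end
                [err]
                  +{retry,stop,ack} = &{retry,stop,ack}  (⊕→&)
                    [retry]
                      ?Str = !Str
                        Z ↦ Z
                    [stop]
                      ?Unit = !Unit
                        end ↦ end
                    [ack]
                      ?Bool = !Bool
                        Z ↦ Z

?Bool.!Str.rec Z.&{retry: &{stop: &{done: +{ok: +{data: Z, retry: end, done: end}, data: !Unit.Z, stop: ?Int.Z}, more: ?Bool.+{stop: end, more: Z}}, ack: &{ack: &{retry: &{stop: end, done: Z}, stop: +{retry: end, ok: Z}, done: !Str.Z}, retry: !Int.!Unit.end, data: ?Bool.+{more: Z, ack: end, ok: end}}, err: &{stop: +{ack: +{more: end, retry: Z}, data: !Int.end, more: !Str.Z}, retry: !Unit.?Str.Z, ack: &{more: ?Int.Z, retry: !Bool.Z, done: !Int.Z}}}, stop: !Unit.+{data: !Str.!Bool.Z, retry: ?Str.+{err: Z, ok: end, more: Z}}, more: +{done: ?Int.+{data: +{done: end, ack: end}, done: &{done: Z, retry: end}, ok: &{more: Z, err: Z, retry: end}}, ack: +{done: ?Unit.!Unit.end, ack: &{err: ?Int.end, ack: &{err: Z, ack: end, ok: end}}, err: &{retry: !Str.Z, stop: !Unit.end, ack: !Bool.Z}}}}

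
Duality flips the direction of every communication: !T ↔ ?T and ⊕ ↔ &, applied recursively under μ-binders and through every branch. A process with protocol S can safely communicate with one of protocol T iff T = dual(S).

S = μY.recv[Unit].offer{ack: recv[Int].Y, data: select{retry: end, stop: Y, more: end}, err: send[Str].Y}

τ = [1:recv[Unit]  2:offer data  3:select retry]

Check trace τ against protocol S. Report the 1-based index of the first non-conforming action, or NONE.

[1] recv[Unit]  match  cont: offer{ack: recv[Int].μY.…, data: select{retry: end, stop: μY.…, more: end}, err: send[Str].μY.…}
[2] offer data  match  cont: select{retry: end, stop: μY.…, more: end}
[3] select retry  match  cont: end
all 3 steps conform

NONE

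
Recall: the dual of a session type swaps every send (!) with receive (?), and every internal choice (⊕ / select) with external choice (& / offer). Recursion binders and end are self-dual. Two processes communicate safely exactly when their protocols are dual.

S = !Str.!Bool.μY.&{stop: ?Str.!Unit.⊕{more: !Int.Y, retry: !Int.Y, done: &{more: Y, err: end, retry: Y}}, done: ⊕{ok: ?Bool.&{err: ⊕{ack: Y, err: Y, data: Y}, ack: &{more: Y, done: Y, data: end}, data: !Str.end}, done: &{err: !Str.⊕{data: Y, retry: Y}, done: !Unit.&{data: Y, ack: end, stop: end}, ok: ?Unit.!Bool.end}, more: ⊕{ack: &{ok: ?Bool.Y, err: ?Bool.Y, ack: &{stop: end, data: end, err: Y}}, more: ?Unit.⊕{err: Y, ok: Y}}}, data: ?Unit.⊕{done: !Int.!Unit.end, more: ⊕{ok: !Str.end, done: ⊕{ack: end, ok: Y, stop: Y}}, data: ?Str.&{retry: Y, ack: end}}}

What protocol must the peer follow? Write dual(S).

?Str.?Bool.μY.⊕{stop: !Str.?Unit.&{more: ?Int.Y, retry: ?Int.Y, done: ⊕{more: Y, err: end, retry: Y}}, done: &{ok: !Bool.⊕{err: &{ack: Y, err: Y, data: Y}, ack: ⊕{more: Y, done: Y, data: end}, data: ?Str.end}, done: ⊕{err: ?Str.&{data: Y, retry: Y}, done: ?Unit.⊕{data: Y, ack: end, stop: end}, ok: !Unit.?Bool.end}, more: &{ack: ⊕{ok: !Bool.Y, err: !Bool.Y, ack: ⊕{stop: end, data: end, err: Y}}, more: !Unit.&{err: Y, ok: Y}}}, data: !Unit.&{done: ?Int.?Unit.end, more: &{ok: ?Str.end, done: &{ack: end, ok: Y, stop: Y}}, data: !Str.⊕{retry: Y, ack: end}}}

!Str → ?Str
  !Bool → ?Bool
    μY → μY  (binder kept)
      &{stop,done,data} → ⊕{stop,done,data}  (offer→select)
        [stop]
          ?Str → !Str
            !Unit → ?Unit
              ⊕{more,retry,done} → &{more,retry,done}  (internal→external)
                [more]
                  !Int → ?Int
                    Y ↦ Y
                [retry]
                  !Int → ?Int
                    Y ↦ Y
                [done]
                  &{more,err,retry} → ⊕{more,err,retry}  (offer→select)
                    [more]
                      Y ↦ Y
                    [err]
                      end ↦ end
                    [retry]
                      Y ↦ Y
        [done]
          ⊕{ok,done,more} → &{ok,done,more}  (internal→external)
            [ok]
              ?Bool → !Bool
                &{err,ack,data} → ⊕{err,ack,data}  (offer→select)
                  [err]
                    ⊕{ack,err,data} → &{ack,err,data}  (internal→external)
                      [ack]
                        Y ↦ Y
                      [err]
                        Y ↦ Y
                      [data]
                        Y ↦ Y
                  [ack]
                    &{more,done,data} → ⊕{more,done,data}  (offer→select)
                      [more]
                        Y ↦ Y
                      [done]
                        Y ↦ Y
                      [data]
                        end ↦ end
                  [data]
                    !Str → ?Str
                      end ↦ end
            [done]
              &{err,done,ok} → ⊕{err,done,ok}  (offer→select)
                [err]
                  !Str → ?Str
                    ⊕{data,retry} → &{data,retry}  (internal→external)
                      [data]
                        Y ↦ Y
                      [retry]
                        Y ↦ Y
                [done]
                  !Unit → ?Unit
                    &{data,ack,stop} → ⊕{data,ack,stop}  (offer→select)
                      [data]
                        Y ↦ Y
                      [ack]
                        end ↦ end
                      [stop]
                        end ↦ end
                [ok]
                  ?Unit → !Unit
                    !Bool → ?Bool
                      end ↦ end
            [more]
              ⊕{ack,more} → &{ack,more}  (internal→external)
                [ack]
                  &{ok,err,ack} → ⊕{ok,err,ack}  (offer→select)
                    [ok]
                      ?Bool → !Bool
                        Y ↦ Y
                    [err]
                      ?Bool → !Bool
                        Y ↦ Y
                    [ack]
                      &{stop,data,err} → ⊕{stop,data,err}  (offer→select)
                        [stop]
                          end ↦ end
                        [data]
                          end ↦ end
                        [err]
                          Y ↦ Y
                [more]
                  ?Unit → !Unit
                    ⊕{err,ok} → &{err,ok}  (internal→external)
                      [err]
                        Y ↦ Y
                      [ok]
                        Y ↦ Y
        [data]
          ?Unit → !Unit
            ⊕{done,more,data} → &{done,more,data}  (internal→external)
              [done]
                !Int → ?Int
                  !Unit → ?Unit
                    end ↦ end
              [more]
                ⊕{ok,done} → &{ok,done}  (internal→external)
                  [ok]
                    !Str → ?Str
                      end ↦ end
                  [done]
                    ⊕{ack,ok,stop} → &{ack,ok,stop}  (internal→external)
                      [ack]
                        end ↦ end
                      [ok]
                        Y ↦ Y
                      [stop]
                        Y ↦ Y
              [data]
                ?Str → !Str
                  &{retry,ack} → ⊕{retry,ack}  (offer→select)
                    [retry]
                      Y ↦ Y
                    [ack]
                      end ↦ end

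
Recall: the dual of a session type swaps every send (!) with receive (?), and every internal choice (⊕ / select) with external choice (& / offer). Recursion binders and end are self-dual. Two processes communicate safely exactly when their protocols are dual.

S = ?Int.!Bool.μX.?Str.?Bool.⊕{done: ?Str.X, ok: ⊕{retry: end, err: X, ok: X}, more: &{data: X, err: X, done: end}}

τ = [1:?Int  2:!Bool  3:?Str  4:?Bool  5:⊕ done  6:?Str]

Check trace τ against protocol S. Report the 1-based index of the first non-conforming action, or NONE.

NONE

@1 ?Int  ✓  state: !Bool.μX.…
@2 !Bool  ✓  state: μX.…
@3 ?Str  ✓  state: ?Bool.⊕{done: ?Str.μX.…, ok: ⊕{retry: end, err: μX.…, ok: μX.…}, more: &{data: μX.…, err: μX.…, done: end}}
@4 ?Bool  ✓  state: ⊕{done: ?Str.μX.…, ok: ⊕{retry: end, err: μX.…, ok: μX.…}, more: &{data: μX.…, err: μX.…, done: end}}
@5 ⊕ done  ✓  state: ?Str.μX.…
@6 ?Str  ✓  state: μX.…
τ conforms to S (length 6)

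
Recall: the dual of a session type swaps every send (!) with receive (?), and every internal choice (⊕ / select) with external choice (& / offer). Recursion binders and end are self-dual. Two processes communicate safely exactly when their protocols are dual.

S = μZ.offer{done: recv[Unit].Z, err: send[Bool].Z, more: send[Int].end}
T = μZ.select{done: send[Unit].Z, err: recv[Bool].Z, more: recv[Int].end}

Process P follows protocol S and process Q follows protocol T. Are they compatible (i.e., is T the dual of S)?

μZ vs μZ  ok (rec unchanged)
  offer{done,err,more} vs select{done,err,more}  ok same labels
    case done:
      recv[Unit] vs send[Unit]  ok
        Z vs Z  ok
    case err:
      send[Bool] vs recv[Bool]  ok
        Z vs Z  ok
    case more:
      send[Int] vs recv[Int]  ok
        end vs end  ok

YES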